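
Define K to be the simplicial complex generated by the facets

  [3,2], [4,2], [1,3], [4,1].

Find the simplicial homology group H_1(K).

We work with the vertex ordering 1 < 2 < 3 < 4. The simplices of K, each written with vertices in increasing order, are:

  0-simplices (4): [1], [2], [3], [4]
  1-simplices (4): [1,3], [1,4], [2,3], [2,4]

Hence C_0 ≅ Z^4, C_1 ≅ Z^4.

Boundary ∂_1: C_1 → C_0 sends each edge [p,q] (with p < q) to q − p.
This gives a 4×4 integer matrix of rank 3; reducing to Smith normal form yields diagonal entries (1,1,1).

Computing H_k = (kernel of ∂_k) / (image of ∂_{k+1}):

  H_1: rank ker ∂_1 − rank ∂_2 = (4 − 3) − 0 = 1, and there is no ∂_2, so H_1 ≅ Z.

H_1 = Z.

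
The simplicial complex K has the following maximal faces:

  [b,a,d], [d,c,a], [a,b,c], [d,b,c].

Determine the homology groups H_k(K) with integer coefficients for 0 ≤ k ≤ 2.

Fix the vertex order a < b < c < d and write every simplex with vertices in increasing order. Then dim K = 2 and the simplices of K are:

  0-simplices (4): a, b, c, d
  1-simplices (6): ab, ac, ad, bc, bd, cd
  2-simplices (4): abc, abd, acd, bcd

giving chain groups C_0 ≅ Z^4, C_1 ≅ Z^6, C_2 ≅ Z^4.

Boundary ∂_1: C_1 → C_0 is given by ∂[p,q] = [q] − [p]. For instance
  ∂bd = d − b.
This gives a 4×6 integer matrix of rank 3; reducing to Smith normal form yields diagonal entries (1,1,1).

∂_2: C_2 → C_1 sends each 2-simplex [p,q,r] to [q,r] − [p,r] + [p,q]. For instance
  ∂bcd = cd − bd + bc,
  ∂acd = cd − ad + ac.
The resulting 6×4 matrix has rank 3, and its Smith normal form has invariant factors (1,1,1).

Now H_k = ker ∂_k / im ∂_{k+1}, so:

  H_0: rank C_0 − rank ∂_1 = 4 − 3 = 1, and the invariant factors of ∂_1 are all 1, so H_0 ≅ Z.
  H_1: rank ker ∂_1 − rank ∂_2 = (6 − 3) − 3 = 0, and the invariant factors of ∂_2 are all 1, so H_1 ≅ 0.
  H_2: rank ker ∂_2 − rank ∂_3 = (4 − 3) − 0 = 1, and there is no ∂_3, so H_2 ≅ Z.

As a check, the Euler characteristic is 4 − 6 + 4 = 2, which agrees with 1 − 0 + 1 = 2.

H_0 ≅ Z,  H_1 = 0,  H_2 ≅ Z.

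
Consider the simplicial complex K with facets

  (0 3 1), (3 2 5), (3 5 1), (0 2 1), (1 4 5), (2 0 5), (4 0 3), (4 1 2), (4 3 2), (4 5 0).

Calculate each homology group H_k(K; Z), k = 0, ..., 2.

H_0 ≅ Z,  H_1 ≅ Z_2,  H_2 = 0.

We work with the vertex ordering 0 < 1 < 2 < 3 < 4 < 5. The simplices of K, each written with vertices in increasing order, are:

  0-simplices (6): [0], [1], [2], [3], [4], [5]
  1-simplices (15): [0,1], [0,2], [0,3], [0,4], [0,5], [1,2], [1,3], [1,4], [1,5], [2,3], [2,4], [2,5], [3,4], [3,5], [4,5]
  2-simplices (10): [0,1,2], [0,1,3], [0,2,5], [0,3,4], [0,4,5], [1,2,4], [1,3,5], [1,4,5], [2,3,4], [2,3,5]

so the chain groups are C_0 ≅ Z^6, C_1 ≅ Z^15, C_2 ≅ Z^10.

∂_1: C_1 → C_0 is given by ∂[p,q] = [q] − [p]. For instance
  ∂[1,3] = [3] − [1].
The resulting 6×15 matrix has rank 5, and its Smith normal form has invariant factors (1,1,1,1,1).

∂_2: C_2 → C_1 acts by ∂[p,q,r] = [q,r] − [p,r] + [p,q]. For instance
  ∂[0,3,4] = [3,4] − [0,4] + [0,3],
  ∂[1,2,4] = [2,4] − [1,4] + [1,2].
This gives a 15×10 integer matrix of rank 10; reducing to Smith normal form yields diagonal entries (1,1,1,1,1,1,1,1,1,2).

From H_k ≅ ker(∂_k) / im(∂_{k+1}) we obtain:

  H_0: rank C_0 − rank ∂_1 = 6 − 5 = 1, and the invariant factors of ∂_1 are all 1, so H_0 = Z.
  H_1: rank ker ∂_1 − rank ∂_2 = (15 − 5) − 10 = 0, and ∂_2 has invariant factor 2 > 1, so H_1 = Z_2.
  H_2: rank ker ∂_2 − rank ∂_3 = (10 − 10) − 0 = 0, and there is no ∂_3, so H_2 = 0.

(K is a triangulation of the real projective plane RP^2.)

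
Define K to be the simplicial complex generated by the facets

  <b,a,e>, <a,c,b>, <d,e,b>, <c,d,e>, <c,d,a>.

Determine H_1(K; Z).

H_1 = Z.

We work with the vertex ordering a < b < c < d < e. The simplices of K, each written with vertices in increasing order, are:

  0-simplices (5): a, b, c, d, e
  1-simplices (10): ab, ac, ad, ae, bc, bd, be, cd, ce, de
  2-simplices (5): abc, abe, acd, bde, cde

Hence C_0 ≅ Z^5, C_1 ≅ Z^10, C_2 ≅ Z^5.

Boundary ∂_1: C_1 → C_0 maps an edge to its endpoints' difference, ∂[p,q] = q − p. For instance
  ∂bc = c − b.
The 5×10 boundary matrix has rank 4 and Smith normal form diag(1,1,1,1).

Boundary ∂_2: C_2 → C_1 acts by ∂[p,q,r] = [q,r] − [p,r] + [p,q]. For instance
  ∂cde = de − ce + cd,
  ∂acd = cd − ad + ac.
As a 10×5 matrix over Z this has rank 5, with invariant factors (1,1,1,1,1).

From H_k ≅ ker(∂_k) / im(∂_{k+1}) we obtain:

  H_1: rank ker ∂_1 − rank ∂_2 = (10 − 4) − 5 = 1, and the invariant factors of ∂_2 are all 1, so H_1 ≅ Z.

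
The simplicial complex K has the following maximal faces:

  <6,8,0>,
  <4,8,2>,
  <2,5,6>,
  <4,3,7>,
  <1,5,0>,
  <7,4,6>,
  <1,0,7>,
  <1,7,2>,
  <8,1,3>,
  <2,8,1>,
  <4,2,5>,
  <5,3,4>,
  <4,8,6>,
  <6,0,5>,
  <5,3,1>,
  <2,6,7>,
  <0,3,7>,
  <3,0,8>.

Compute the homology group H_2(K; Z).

K has 9 vertices, 27 edges, 18 triangles.
rank ∂_2 = 18, rank ∂_3 = 0 ⇒ b_2 = 18 − 18 − 0 = 0. So H_2 = 0.

H_2 ≅ 0.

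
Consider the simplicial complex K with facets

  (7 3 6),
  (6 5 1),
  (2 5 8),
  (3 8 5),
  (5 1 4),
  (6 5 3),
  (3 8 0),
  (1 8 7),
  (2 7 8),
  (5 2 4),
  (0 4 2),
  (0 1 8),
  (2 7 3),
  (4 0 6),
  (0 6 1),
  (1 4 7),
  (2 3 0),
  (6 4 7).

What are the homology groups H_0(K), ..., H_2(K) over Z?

We work with the vertex ordering 0 < 1 < 2 < 3 < 4 < 5 < 6 < 7 < 8. The simplices of K, each written with vertices in increasing order, are:

  0-simplices (9): [0], [1], [2], [3], [4], [5], [6], [7], [8]
  1-simplices (27): (27 of them)
  2-simplices (18): [0,1,6], [0,1,8], [0,2,3], [0,2,4], [0,3,8], [0,4,6], [1,4,5], [1,4,7], [1,5,6], [1,7,8], [2,3,7], [2,4,5], [2,5,8], [2,7,8], [3,5,6], [3,5,8], [3,6,7], [4,6,7]

so the chain groups are C_0 ≅ Z^9, C_1 ≅ Z^27, C_2 ≅ Z^18.

The boundary map ∂_1: C_1 → C_0 is given by ∂[p,q] = [q] − [p].
The 9×27 boundary matrix has rank 8 and Smith normal form diag(1,1,1,1,1,1,1,1).

Boundary ∂_2: C_2 → C_1 sends each 2-simplex [p,q,r] to [q,r] − [p,r] + [p,q]. For instance
  ∂[2,5,8] = [5,8] − [2,8] + [2,5],
  ∂[0,2,4] = [2,4] − [0,4] + [0,2].
The resulting 27×18 matrix has rank 18, and its Smith normal form has invariant factors (1,1,1,1,1,1,1,1,1,1,1,1,1,1,1,1,1,2).

From H_k ≅ ker(∂_k) / im(∂_{k+1}) we obtain:

  H_0: rank C_0 − rank ∂_1 = 9 − 8 = 1, and the invariant factors of ∂_1 are all 1, so H_0 = Z.
  H_1: rank ker ∂_1 − rank ∂_2 = (27 − 8) − 18 = 1, and ∂_2 has invariant factor 2 > 1, so H_1 = Z ⊕ Z/2.
  H_2: rank ker ∂_2 − rank ∂_3 = (18 − 18) − 0 = 0, and there is no ∂_3, so H_2 = 0.

As a check, the Euler characteristic is 9 − 27 + 18 = 0, which agrees with 1 − 1 + 0 = 0.

H_0 ≅ Z,  H_1 ≅ Z ⊕ Z/2,  H_2 = 0.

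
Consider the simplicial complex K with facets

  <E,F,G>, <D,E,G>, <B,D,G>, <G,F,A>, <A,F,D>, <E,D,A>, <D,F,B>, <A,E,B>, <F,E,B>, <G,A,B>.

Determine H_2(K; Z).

H_2 = 0.

K has 6 vertices, 15 edges, 10 triangles.
rank ∂_2 = 10, rank ∂_3 = 0 ⇒ b_2 = 10 − 10 − 0 = 0. So H_2 = 0.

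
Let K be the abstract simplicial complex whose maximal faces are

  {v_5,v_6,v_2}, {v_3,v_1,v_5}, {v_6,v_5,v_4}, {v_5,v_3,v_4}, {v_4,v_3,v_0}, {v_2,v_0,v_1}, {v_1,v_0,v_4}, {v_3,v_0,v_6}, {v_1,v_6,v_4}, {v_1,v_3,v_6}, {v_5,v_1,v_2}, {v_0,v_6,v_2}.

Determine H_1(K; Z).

Take the total order v_0 < v_1 < v_2 < v_3 < v_4 < v_5 < v_6 on the vertex set. Then K (dimension 2) consists of the simplices:

  0-simplices (7): [v_0], [v_1], [v_2], [v_3], [v_4], [v_5], [v_6]
  1-simplices (18): (18 of them)
  2-simplices (12): (12 of them)

so the chain groups are C_0 ≅ Z^7, C_1 ≅ Z^18, C_2 ≅ Z^12.

Boundary ∂_1: C_1 → C_0 is given by ∂[p,q] = [q] − [p].
This gives a 7×18 integer matrix of rank 6; reducing to Smith normal form yields diagonal entries (1,1,1,1,1,1).

The boundary map ∂_2: C_2 → C_1 sends each 2-simplex [p,q,r] to [q,r] − [p,r] + [p,q]. For instance
  ∂[v_1,v_3,v_6] = [v_3,v_6] − [v_1,v_6] + [v_1,v_3],
  ∂[v_0,v_2,v_6] = [v_2,v_6] − [v_0,v_6] + [v_0,v_2].
This gives a 18×12 integer matrix of rank 12; reducing to Smith normal form yields diagonal entries (1,1,1,1,1,1,1,1,1,1,1,2).

Reading off H_k = ker ∂_k / im ∂_{k+1}:

  H_1: rank ker ∂_1 − rank ∂_2 = (18 − 6) − 12 = 0, and ∂_2 has invariant factor 2 > 1, so H_1 = Z/2.

H_1 = Z/2.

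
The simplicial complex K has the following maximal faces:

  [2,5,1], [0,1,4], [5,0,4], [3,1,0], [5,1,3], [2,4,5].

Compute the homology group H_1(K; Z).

Fix the vertex order 0 < 1 < 2 < 3 < 4 < 5 and write every simplex with vertices in increasing order. Then dim K = 2 and the simplices of K are:

  0-simplices (6): [0], [1], [2], [3], [4], [5]
  1-simplices (12): [0,1], [0,3], [0,4], [0,5], [1,2], [1,3], [1,4], [1,5], [2,4], [2,5], [3,5], [4,5]
  2-simplices (6): [0,1,3], [0,1,4], [0,4,5], [1,2,5], [1,3,5], [2,4,5]

giving chain groups C_0 ≅ Z^6, C_1 ≅ Z^12, C_2 ≅ Z^6.

Boundary ∂_1: C_1 → C_0 sends each edge [p,q] (with p < q) to q − p.
The resulting 6×12 matrix has rank 5, and its Smith normal form has invariant factors (1,1,1,1,1).

Boundary ∂_2: C_2 → C_1 sends each 2-simplex [p,q,r] to [q,r] − [p,r] + [p,q]. For instance
  ∂[0,1,3] = [1,3] − [0,3] + [0,1],
  ∂[0,4,5] = [4,5] − [0,5] + [0,4].
The 12×6 boundary matrix has rank 6 and Smith normal form diag(1,1,1,1,1,1).

Reading off H_k = ker ∂_k / im ∂_{k+1}:

  H_1: rank ker ∂_1 − rank ∂_2 = (12 − 5) − 6 = 1, and the invariant factors of ∂_2 are all 1, so H_1 = Z.

(K is a triangulation of the cylinder S^1 x I.)

H_1 = Z.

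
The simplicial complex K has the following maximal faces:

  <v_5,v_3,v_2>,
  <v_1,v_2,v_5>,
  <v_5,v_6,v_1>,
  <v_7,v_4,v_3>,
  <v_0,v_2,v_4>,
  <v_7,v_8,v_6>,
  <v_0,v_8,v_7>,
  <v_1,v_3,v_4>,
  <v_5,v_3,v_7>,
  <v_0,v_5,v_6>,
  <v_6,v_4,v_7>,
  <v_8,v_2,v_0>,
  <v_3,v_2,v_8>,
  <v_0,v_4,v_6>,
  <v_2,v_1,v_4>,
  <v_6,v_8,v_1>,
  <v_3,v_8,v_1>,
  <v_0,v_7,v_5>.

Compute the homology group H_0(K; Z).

Order the vertices as v_0 < v_1 < v_2 < v_3 < v_4 < v_5 < v_6 < v_7 < v_8. Listing each simplex with vertices in this order, K has dimension 2 with simplices:

  0-simplices (9): [v_0], [v_1], [v_2], [v_3], [v_4], [v_5], [v_6], [v_7], [v_8]
  1-simplices (27): (27 of them)
  2-simplices (18): (18 of them)

so the chain groups are C_0 ≅ Z^9, C_1 ≅ Z^27, C_2 ≅ Z^18.

∂_1: C_1 → C_0 is given by ∂[p,q] = [q] − [p]. For instance
  ∂[v_7,v_8] = [v_8] − [v_7].
This gives a 9×27 integer matrix of rank 8; reducing to Smith normal form yields diagonal entries (1,1,1,1,1,1,1,1).

Boundary ∂_2: C_2 → C_1 acts by ∂[p,q,r] = [q,r] − [p,r] + [p,q]. For instance
  ∂[v_1,v_2,v_5] = [v_2,v_5] − [v_1,v_5] + [v_1,v_2],
  ∂[v_3,v_5,v_7] = [v_5,v_7] − [v_3,v_7] + [v_3,v_5].
The resulting 27×18 matrix has rank 18, and its Smith normal form has invariant factors (1,1,1,1,1,1,1,1,1,1,1,1,1,1,1,1,1,2).

Computing H_k = (kernel of ∂_k) / (image of ∂_{k+1}):

  H_0: rank C_0 − rank ∂_1 = 9 − 8 = 1, and the invariant factors of ∂_1 are all 1, so H_0 = Z.

H_0 ≅ Z.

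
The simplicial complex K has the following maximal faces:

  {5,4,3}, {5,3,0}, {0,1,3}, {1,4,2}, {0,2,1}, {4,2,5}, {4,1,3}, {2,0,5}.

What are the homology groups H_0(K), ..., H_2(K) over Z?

H_0 ≅ Z,  H_1 = 0,  H_2 ≅ Z.

We work with the vertex ordering 0 < 1 < 2 < 3 < 4 < 5. The simplices of K, each written with vertices in increasing order, are:

  0-simplices (6): [0], [1], [2], [3], [4], [5]
  1-simplices (12): [0,1], [0,2], [0,3], [0,5], [1,2], [1,3], [1,4], [2,4], [2,5], [3,4], [3,5], [4,5]
  2-simplices (8): [0,1,2], [0,1,3], [0,2,5], [0,3,5], [1,2,4], [1,3,4], [2,4,5], [3,4,5]

so the chain groups are C_0 ≅ Z^6, C_1 ≅ Z^12, C_2 ≅ Z^8.

The boundary map ∂_1: C_1 → C_0 sends each edge [p,q] (with p < q) to q − p. For instance
  ∂[1,2] = [2] − [1].
The 6×12 boundary matrix has rank 5 and Smith normal form diag(1,1,1,1,1).

∂_2: C_2 → C_1 maps a triangle to the signed sum of its edges. For instance
  ∂[1,2,4] = [2,4] − [1,4] + [1,2],
  ∂[3,4,5] = [4,5] − [3,5] + [3,4].
This gives a 12×8 integer matrix of rank 7; reducing to Smith normal form yields diagonal entries (1,1,1,1,1,1,1).

Computing H_k = (kernel of ∂_k) / (image of ∂_{k+1}):

  H_0: rank C_0 − rank ∂_1 = 6 − 5 = 1, and the invariant factors of ∂_1 are all 1, so H_0 = Z.
  H_1: rank ker ∂_1 − rank ∂_2 = (12 − 5) − 7 = 0, and the invariant factors of ∂_2 are all 1, so H_1 = 0.
  H_2: rank ker ∂_2 − rank ∂_3 = (8 − 7) − 0 = 1, and there is no ∂_3, so H_2 = Z.

(K is a triangulation of the 2-sphere S^2.)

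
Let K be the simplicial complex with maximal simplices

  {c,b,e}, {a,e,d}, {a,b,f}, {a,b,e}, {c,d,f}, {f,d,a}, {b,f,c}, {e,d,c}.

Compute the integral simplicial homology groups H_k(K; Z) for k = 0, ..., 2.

Take the total order a < b < c < d < e < f on the vertex set. Then K (dimension 2) consists of the simplices:

  0-simplices (6): a, b, c, d, e, f
  1-simplices (12): ab, ad, ae, af, bc, be, bf, cd, ce, cf, de, df
  2-simplices (8): abe, abf, ade, adf, bce, bcf, cde, cdf

giving chain groups C_0 ≅ Z^6, C_1 ≅ Z^12, C_2 ≅ Z^8.

The boundary map ∂_1: C_1 → C_0 maps an edge to its endpoints' difference, ∂[p,q] = q − p.
The 6×12 boundary matrix has rank 5 and Smith normal form diag(1,1,1,1,1).

The boundary map ∂_2: C_2 → C_1 acts by ∂[p,q,r] = [q,r] − [p,r] + [p,q]. For instance
  ∂bcf = cf − bf + bc,
  ∂cde = de − ce + cd.
This gives a 12×8 integer matrix of rank 7; reducing to Smith normal form yields diagonal entries (1,1,1,1,1,1,1).

From H_k ≅ ker(∂_k) / im(∂_{k+1}) we obtain:

  H_0: rank C_0 − rank ∂_1 = 6 − 5 = 1, and the invariant factors of ∂_1 are all 1, so H_0 ≅ Z.
  H_1: rank ker ∂_1 − rank ∂_2 = (12 − 5) − 7 = 0, and the invariant factors of ∂_2 are all 1, so H_1 ≅ 0.
  H_2: rank ker ∂_2 − rank ∂_3 = (8 − 7) − 0 = 1, and there is no ∂_3, so H_2 ≅ Z.

H_0 = Z,  H_1 = 0,  H_2 = Z.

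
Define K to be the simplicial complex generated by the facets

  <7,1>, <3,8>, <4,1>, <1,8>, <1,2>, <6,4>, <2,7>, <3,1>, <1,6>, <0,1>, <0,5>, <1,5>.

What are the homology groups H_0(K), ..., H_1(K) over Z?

H_0 ≅ Z,  H_1 ≅ Z^4.

We work with the vertex ordering 0 < 1 < 2 < 3 < 4 < 5 < 6 < 7 < 8. The simplices of K, each written with vertices in increasing order, are:

  0-simplices (9): [0], [1], [2], [3], [4], [5], [6], [7], [8]
  1-simplices (12): [0,1], [0,5], [1,2], [1,3], [1,4], [1,5], [1,6], [1,7], [1,8], [2,7], [3,8], [4,6]

giving chain groups C_0 ≅ Z^9, C_1 ≅ Z^12.

The boundary map ∂_1: C_1 → C_0 is given by ∂[p,q] = [q] − [p].
The resulting 9×12 matrix has rank 8, and its Smith normal form has invariant factors (1,1,1,1,1,1,1,1).

Now H_k = ker ∂_k / im ∂_{k+1}, so:

  H_0: rank C_0 − rank ∂_1 = 9 − 8 = 1, and the invariant factors of ∂_1 are all 1, so H_0 = Z.
  H_1: rank ker ∂_1 − rank ∂_2 = (12 − 8) − 0 = 4, and there is no ∂_2, so H_1 = Z^4.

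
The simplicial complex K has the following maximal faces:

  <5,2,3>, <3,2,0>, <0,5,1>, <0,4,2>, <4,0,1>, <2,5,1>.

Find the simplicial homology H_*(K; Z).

H_0 ≅ Z,  H_1 ≅ Z,  H_2 = 0.

Order the vertices as 0 < 1 < 2 < 3 < 4 < 5. Listing each simplex with vertices in this order, K has dimension 2 with simplices:

  0-simplices (6): [0], [1], [2], [3], [4], [5]
  1-simplices (12): [0,1], [0,2], [0,3], [0,4], [0,5], [1,2], [1,4], [1,5], [2,3], [2,4], [2,5], [3,5]
  2-simplices (6): [0,1,4], [0,1,5], [0,2,3], [0,2,4], [1,2,5], [2,3,5]

giving chain groups C_0 ≅ Z^6, C_1 ≅ Z^12, C_2 ≅ Z^6.

∂_1: C_1 → C_0 sends each edge [p,q] (with p < q) to q − p. For instance
  ∂[2,3] = [3] − [2].
The resulting 6×12 matrix has rank 5, and its Smith normal form has invariant factors (1,1,1,1,1).

The boundary map ∂_2: C_2 → C_1 acts by ∂[p,q,r] = [q,r] − [p,r] + [p,q]. For instance
  ∂[2,3,5] = [3,5] − [2,5] + [2,3],
  ∂[0,2,4] = [2,4] − [0,4] + [0,2].
The 12×6 boundary matrix has rank 6 and Smith normal form diag(1,1,1,1,1,1).

From H_k ≅ ker(∂_k) / im(∂_{k+1}) we obtain:

  H_0: rank C_0 − rank ∂_1 = 6 − 5 = 1, and the invariant factors of ∂_1 are all 1, so H_0 ≅ Z.
  H_1: rank ker ∂_1 − rank ∂_2 = (12 − 5) − 6 = 1, and the invariant factors of ∂_2 are all 1, so H_1 ≅ Z.
  H_2: rank ker ∂_2 − rank ∂_3 = (6 − 6) − 0 = 0, and there is no ∂_3, so H_2 ≅ 0.

As a check, the Euler characteristic is 6 − 12 + 6 = 0, which agrees with 1 − 1 + 0 = 0.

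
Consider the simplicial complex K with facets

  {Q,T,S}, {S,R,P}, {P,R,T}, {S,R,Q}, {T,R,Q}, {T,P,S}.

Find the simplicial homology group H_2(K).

H_2 ≅ Z.

Take the total order P < Q < R < S < T on the vertex set. Then K (dimension 2) consists of the simplices:

  0-simplices (5): P, Q, R, S, T
  1-simplices (9): PR, PS, PT, QR, QS, QT, RS, RT, ST
  2-simplices (6): PRS, PRT, PST, QRS, QRT, QST

so the chain groups are C_0 ≅ Z^5, C_1 ≅ Z^9, C_2 ≅ Z^6.

The boundary map ∂_1: C_1 → C_0 is given by ∂[p,q] = [q] − [p]. For instance
  ∂RS = S − R.
The resulting 5×9 matrix has rank 4, and its Smith normal form has invariant factors (1,1,1,1).

Boundary ∂_2: C_2 → C_1 sends each 2-simplex [p,q,r] to [q,r] − [p,r] + [p,q]. For instance
  ∂QST = ST − QT + QS,
  ∂QRS = RS − QS + QR.
The resulting 9×6 matrix has rank 5, and its Smith normal form has invariant factors (1,1,1,1,1).

From H_k ≅ ker(∂_k) / im(∂_{k+1}) we obtain:

  H_2: rank ker ∂_2 − rank ∂_3 = (6 − 5) − 0 = 1, and there is no ∂_3, so H_2 ≅ Z.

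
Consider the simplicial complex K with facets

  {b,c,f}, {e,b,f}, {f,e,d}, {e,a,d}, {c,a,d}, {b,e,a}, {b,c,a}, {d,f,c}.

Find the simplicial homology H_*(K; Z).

H_0 = Z,  H_1 = 0,  H_2 = Z.

Order the vertices as a < b < c < d < e < f. Listing each simplex with vertices in this order, K has dimension 2 with simplices:

  0-simplices (6): a, b, c, d, e, f
  1-simplices (12): ab, ac, ad, ae, bc, be, bf, cd, cf, de, df, ef
  2-simplices (8): abc, abe, acd, ade, bcf, bef, cdf, def

giving chain groups C_0 ≅ Z^6, C_1 ≅ Z^12, C_2 ≅ Z^8.

∂_1: C_1 → C_0 is given by ∂[p,q] = [q] − [p].
As a 6×12 matrix over Z this has rank 5, with invariant factors (1,1,1,1,1).

Boundary ∂_2: C_2 → C_1 acts by ∂[p,q,r] = [q,r] − [p,r] + [p,q]. For instance
  ∂def = ef − df + de,
  ∂bcf = cf − bf + bc.
The 12×8 boundary matrix has rank 7 and Smith normal form diag(1,1,1,1,1,1,1).

Now H_k = ker ∂_k / im ∂_{k+1}, so:

  H_0: rank C_0 − rank ∂_1 = 6 − 5 = 1, and the invariant factors of ∂_1 are all 1, so H_0 = Z.
  H_1: rank ker ∂_1 − rank ∂_2 = (12 − 5) − 7 = 0, and the invariant factors of ∂_2 are all 1, so H_1 = 0.
  H_2: rank ker ∂_2 − rank ∂_3 = (8 − 7) − 0 = 1, and there is no ∂_3, so H_2 = Z.

As a check, the Euler characteristic is 6 − 12 + 8 = 2, which agrees with 1 − 0 + 1 = 2.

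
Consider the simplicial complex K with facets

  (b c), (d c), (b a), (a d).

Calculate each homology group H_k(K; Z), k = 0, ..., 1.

Order the vertices as a < b < c < d. Listing each simplex with vertices in this order, K has dimension 1 with simplices:

  0-simplices (4): a, b, c, d
  1-simplices (4): ab, ad, bc, cd

Hence C_0 ≅ Z^4, C_1 ≅ Z^4.

Boundary ∂_1: C_1 → C_0 sends each edge [p,q] (with p < q) to q − p. For instance
  ∂bc = c − b.
The 4×4 boundary matrix has rank 3 and Smith normal form diag(1,1,1).

Computing H_k = (kernel of ∂_k) / (image of ∂_{k+1}):

  H_0: rank C_0 − rank ∂_1 = 4 − 3 = 1, and the invariant factors of ∂_1 are all 1, so H_0 = Z.
  H_1: rank ker ∂_1 − rank ∂_2 = (4 − 3) − 0 = 1, and there is no ∂_2, so H_1 = Z.

(K is a triangulation of the circle S^1.)

H_0 ≅ Z,  H_1 ≅ Z.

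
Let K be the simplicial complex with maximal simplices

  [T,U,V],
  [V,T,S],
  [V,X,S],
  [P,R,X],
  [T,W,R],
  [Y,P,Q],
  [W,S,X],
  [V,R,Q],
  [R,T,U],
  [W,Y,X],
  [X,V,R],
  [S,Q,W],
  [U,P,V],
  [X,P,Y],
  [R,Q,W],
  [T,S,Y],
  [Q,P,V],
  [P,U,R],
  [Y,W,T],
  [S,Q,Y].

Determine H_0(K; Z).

K has 10 vertices, 30 edges, 20 triangles.
rank ∂_0 = 0, rank ∂_1 = 9 ⇒ b_0 = 10 − 0 − 9 = 1; all invariant factors of ∂_1 are 1 so no torsion. So H_0 = Z.

H_0 ≅ Z.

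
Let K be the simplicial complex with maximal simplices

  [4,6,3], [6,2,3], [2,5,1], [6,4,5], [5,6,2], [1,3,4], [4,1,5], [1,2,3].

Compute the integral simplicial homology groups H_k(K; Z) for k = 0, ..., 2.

H_0 = Z,  H_1 = 0,  H_2 = Z.

Take the total order 1 < 2 < 3 < 4 < 5 < 6 on the vertex set. Then K (dimension 2) consists of the simplices:

  0-simplices (6): [1], [2], [3], [4], [5], [6]
  1-simplices (12): [1,2], [1,3], [1,4], [1,5], [2,3], [2,5], [2,6], [3,4], [3,6], [4,5], [4,6], [5,6]
  2-simplices (8): [1,2,3], [1,2,5], [1,3,4], [1,4,5], [2,3,6], [2,5,6], [3,4,6], [4,5,6]

so the chain groups are C_0 ≅ Z^6, C_1 ≅ Z^12, C_2 ≅ Z^8.

∂_1: C_1 → C_0 sends each edge [p,q] (with p < q) to q − p.
The resulting 6×12 matrix has rank 5, and its Smith normal form has invariant factors (1,1,1,1,1).

∂_2: C_2 → C_1 acts by ∂[p,q,r] = [q,r] − [p,r] + [p,q]. For instance
  ∂[2,3,6] = [3,6] − [2,6] + [2,3],
  ∂[2,5,6] = [5,6] − [2,6] + [2,5].
This gives a 12×8 integer matrix of rank 7; reducing to Smith normal form yields diagonal entries (1,1,1,1,1,1,1).

Now H_k = ker ∂_k / im ∂_{k+1}, so:

  H_0: rank C_0 − rank ∂_1 = 6 − 5 = 1, and the invariant factors of ∂_1 are all 1, so H_0 ≅ Z.
  H_1: rank ker ∂_1 − rank ∂_2 = (12 − 5) − 7 = 0, and the invariant factors of ∂_2 are all 1, so H_1 ≅ 0.
  H_2: rank ker ∂_2 − rank ∂_3 = (8 − 7) − 0 = 1, and there is no ∂_3, so H_2 ≅ Z.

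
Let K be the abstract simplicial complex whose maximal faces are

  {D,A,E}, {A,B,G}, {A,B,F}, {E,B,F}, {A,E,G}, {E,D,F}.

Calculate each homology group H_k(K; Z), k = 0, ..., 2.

H_0 ≅ Z,  H_1 ≅ Z,  H_2 = 0.

K has 6 vertices, 12 edges, 6 triangles.
rank ∂_0 = 0, rank ∂_1 = 5 ⇒ b_0 = 6 − 0 − 5 = 1; all invariant factors of ∂_1 are 1 so no torsion. So H_0 ≅ Z.
rank ∂_1 = 5, rank ∂_2 = 6 ⇒ b_1 = 12 − 5 − 6 = 1; all invariant factors of ∂_2 are 1 so no torsion. So H_1 ≅ Z.
rank ∂_2 = 6, rank ∂_3 = 0 ⇒ b_2 = 6 − 6 − 0 = 0. So H_2 ≅ 0.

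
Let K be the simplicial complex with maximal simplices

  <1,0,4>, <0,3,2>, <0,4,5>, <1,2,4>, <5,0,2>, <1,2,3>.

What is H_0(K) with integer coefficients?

K has 6 vertices, 12 edges, 6 triangles.
rank ∂_0 = 0, rank ∂_1 = 5 ⇒ b_0 = 6 − 0 − 5 = 1; all invariant factors of ∂_1 are 1 so no torsion. So H_0 ≅ Z.

H_0 ≅ Z.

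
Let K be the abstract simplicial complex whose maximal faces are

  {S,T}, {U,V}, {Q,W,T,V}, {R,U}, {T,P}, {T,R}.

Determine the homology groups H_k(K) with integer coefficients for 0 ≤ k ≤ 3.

H_0 ≅ Z,  H_1 ≅ Z,  H_2 = 0,  H_3 = 0.

Fix the vertex order P < Q < R < S < T < U < V < W and write every simplex with vertices in increasing order. Then dim K = 3 and the simplices of K are:

  0-simplices (8): P, Q, R, S, T, U, V, W
  1-simplices (11): PT, QT, QV, QW, RT, RU, ST, TV, TW, UV, VW
  2-simplices (4): QTV, QTW, QVW, TVW
  3-simplices (1): QTVW

giving chain groups C_0 ≅ Z^8, C_1 ≅ Z^11, C_2 ≅ Z^4, C_3 ≅ Z^1.

∂_1: C_1 → C_0 sends each edge [p,q] (with p < q) to q − p. For instance
  ∂QV = V − Q.
The 8×11 boundary matrix has rank 7 and Smith normal form diag(1,1,1,1,1,1,1).

The boundary map ∂_2: C_2 → C_1 maps a triangle to the signed sum of its edges. For instance
  ∂QTW = TW − QW + QT,
  ∂TVW = VW − TW + TV.
This gives a 11×4 integer matrix of rank 3; reducing to Smith normal form yields diagonal entries (1,1,1).

Boundary ∂_3: C_3 → C_2 sends each 3-simplex σ to the alternating sum Σ_i (−1)^i (σ with its i-th vertex removed). For instance
  ∂QTVW = TVW − QVW + QTW − QTV.
As a 4×1 matrix over Z this has rank 1, with invariant factors (1).

Computing H_k = (kernel of ∂_k) / (image of ∂_{k+1}):

  H_0: rank C_0 − rank ∂_1 = 8 − 7 = 1, and the invariant factors of ∂_1 are all 1, so H_0 ≅ Z.
  H_1: rank ker ∂_1 − rank ∂_2 = (11 − 7) − 3 = 1, and the invariant factors of ∂_2 are all 1, so H_1 ≅ Z.
  H_2: rank ker ∂_2 − rank ∂_3 = (4 − 3) − 1 = 0, and the invariant factors of ∂_3 are all 1, so H_2 ≅ 0.
  H_3: rank ker ∂_3 − rank ∂_4 = (1 − 1) − 0 = 0, and there is no ∂_4, so H_3 ≅ 0.

As a check, the Euler characteristic is 8 − 11 + 4 − 1 = 0, which agrees with 1 − 1 + 0 − 0 = 0.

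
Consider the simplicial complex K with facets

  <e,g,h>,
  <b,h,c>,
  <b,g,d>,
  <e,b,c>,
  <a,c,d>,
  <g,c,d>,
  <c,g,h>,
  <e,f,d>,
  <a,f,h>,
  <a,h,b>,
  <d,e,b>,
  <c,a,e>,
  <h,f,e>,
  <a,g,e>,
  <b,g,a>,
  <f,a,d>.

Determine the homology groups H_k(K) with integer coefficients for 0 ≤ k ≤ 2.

Take the total order a < b < c < d < e < f < g < h on the vertex set. Then K (dimension 2) consists of the simplices:

  0-simplices (8): a, b, c, d, e, f, g, h
  1-simplices (24): ab, ac, ad, ae, af, ag, ah, bc, bd, be, bg, bh, cd, ce, cg, ch, de, df, dg, ef, eg, eh, fh, gh
  2-simplices (16): abg, abh, acd, ace, adf, aeg, afh, bce, bch, bde, bdg, cdg, cgh, def, efh, egh

giving chain groups C_0 ≅ Z^8, C_1 ≅ Z^24, C_2 ≅ Z^16.

Boundary ∂_1: C_1 → C_0 is given by ∂[p,q] = [q] − [p].
The 8×24 boundary matrix has rank 7 and Smith normal form diag(1,1,1,1,1,1,1).

∂_2: C_2 → C_1 acts by ∂[p,q,r] = [q,r] − [p,r] + [p,q]. For instance
  ∂abh = bh − ah + ab,
  ∂bch = ch − bh + bc.
As a 24×16 matrix over Z this has rank 15, with invariant factors (1,1,1,1,1,1,1,1,1,1,1,1,1,1,1).

Now H_k = ker ∂_k / im ∂_{k+1}, so:

  H_0: rank C_0 − rank ∂_1 = 8 − 7 = 1, and the invariant factors of ∂_1 are all 1, so H_0 = Z.
  H_1: rank ker ∂_1 − rank ∂_2 = (24 − 7) − 15 = 2, and the invariant factors of ∂_2 are all 1, so H_1 = Z^2.
  H_2: rank ker ∂_2 − rank ∂_3 = (16 − 15) − 0 = 1, and there is no ∂_3, so H_2 = Z.

(K is a triangulation of the torus T^2.)

H_0 = Z,  H_1 = Z^2,  H_2 = Z.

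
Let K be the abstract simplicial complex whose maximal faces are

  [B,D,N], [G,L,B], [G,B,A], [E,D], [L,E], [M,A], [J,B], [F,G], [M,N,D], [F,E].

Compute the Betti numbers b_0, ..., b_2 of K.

Order the vertices as A < B < D < E < F < G < J < L < M < N. Listing each simplex with vertices in this order, K has dimension 2 with simplices:

  0-simplices (10): A, B, D, E, F, G, J, L, M, N
  1-simplices (16): AB, AG, AM, BD, BG, BJ, BL, BN, DE, DM, DN, EF, EL, FG, GL, MN
  2-simplices (4): ABG, BDN, BGL, DMN

Hence C_0 ≅ Z^10, C_1 ≅ Z^16, C_2 ≅ Z^4.

∂_1: C_1 → C_0 maps an edge to its endpoints' difference, ∂[p,q] = q − p.
As a 10×16 matrix over Z this has rank 9, with invariant factors (1,1,1,1,1,1,1,1,1).

Boundary ∂_2: C_2 → C_1 maps a triangle to the signed sum of its edges. For instance
  ∂BDN = DN − BN + BD,
  ∂BGL = GL − BL + BG.
The resulting 16×4 matrix has rank 4, and its Smith normal form has invariant factors (1,1,1,1).

Computing H_k = (kernel of ∂_k) / (image of ∂_{k+1}):

  H_0: rank C_0 − rank ∂_1 = 10 − 9 = 1, and the invariant factors of ∂_1 are all 1, so H_0 = Z.
  H_1: rank ker ∂_1 − rank ∂_2 = (16 − 9) − 4 = 3, and the invariant factors of ∂_2 are all 1, so H_1 = Z^3.
  H_2: rank ker ∂_2 − rank ∂_3 = (4 − 4) − 0 = 0, and there is no ∂_3, so H_2 = 0.

As a check, the Euler characteristic is 10 − 16 + 4 = -2, which agrees with 1 − 3 + 0 = -2.

Hence the Betti numbers are b_0 = 1, b_1 = 3, b_2 = 0.

b_0 = 1, b_1 = 3, b_2 = 0.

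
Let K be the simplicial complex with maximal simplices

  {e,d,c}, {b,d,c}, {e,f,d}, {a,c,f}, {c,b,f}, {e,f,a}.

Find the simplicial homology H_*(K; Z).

Order the vertices as a < b < c < d < e < f. Listing each simplex with vertices in this order, K has dimension 2 with simplices:

  0-simplices (6): a, b, c, d, e, f
  1-simplices (12): ac, ae, af, bc, bd, bf, cd, ce, cf, de, df, ef
  2-simplices (6): acf, aef, bcd, bcf, cde, def

Hence C_0 ≅ Z^6, C_1 ≅ Z^12, C_2 ≅ Z^6.

Boundary ∂_1: C_1 → C_0 is given by ∂[p,q] = [q] − [p].
This gives a 6×12 integer matrix of rank 5; reducing to Smith normal form yields diagonal entries (1,1,1,1,1).

∂_2: C_2 → C_1 acts by ∂[p,q,r] = [q,r] − [p,r] + [p,q]. For instance
  ∂cde = de − ce + cd,
  ∂bcd = cd − bd + bc.
As a 12×6 matrix over Z this has rank 6, with invariant factors (1,1,1,1,1,1).

From H_k ≅ ker(∂_k) / im(∂_{k+1}) we obtain:

  H_0: rank C_0 − rank ∂_1 = 6 − 5 = 1, and the invariant factors of ∂_1 are all 1, so H_0 ≅ Z.
  H_1: rank ker ∂_1 − rank ∂_2 = (12 − 5) − 6 = 1, and the invariant factors of ∂_2 are all 1, so H_1 ≅ Z.
  H_2: rank ker ∂_2 − rank ∂_3 = (6 − 6) − 0 = 0, and there is no ∂_3, so H_2 ≅ 0.

As a check, the Euler characteristic is 6 − 12 + 6 = 0, which agrees with 1 − 1 + 0 = 0.

H_0 = Z,  H_1 = Z,  H_2 = 0.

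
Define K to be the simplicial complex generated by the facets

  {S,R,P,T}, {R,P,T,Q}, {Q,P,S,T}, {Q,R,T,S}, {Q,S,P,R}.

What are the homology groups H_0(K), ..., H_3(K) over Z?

H_0 ≅ Z,  H_1 = 0,  H_2 = 0,  H_3 ≅ Z.

Order the vertices as P < Q < R < S < T. Listing each simplex with vertices in this order, K has dimension 3 with simplices:

  0-simplices (5): P, Q, R, S, T
  1-simplices (10): PQ, PR, PS, PT, QR, QS, QT, RS, RT, ST
  2-simplices (10): PQR, PQS, PQT, PRS, PRT, PST, QRS, QRT, QST, RST
  3-simplices (5): PQRS, PQRT, PQST, PRST, QRST

Hence C_0 ≅ Z^5, C_1 ≅ Z^10, C_2 ≅ Z^10, C_3 ≅ Z^5.

∂_1: C_1 → C_0 sends each edge [p,q] (with p < q) to q − p. For instance
  ∂PS = S − P.
The resulting 5×10 matrix has rank 4, and its Smith normal form has invariant factors (1,1,1,1).

The boundary map ∂_2: C_2 → C_1 acts by ∂[p,q,r] = [q,r] − [p,r] + [p,q]. For instance
  ∂RST = ST − RT + RS,
  ∂QRT = RT − QT + QR.
As a 10×10 matrix over Z this has rank 6, with invariant factors (1,1,1,1,1,1).

∂_3: C_3 → C_2 sends each 3-simplex σ to the alternating sum Σ_i (−1)^i (σ with its i-th vertex removed). For instance
  ∂QRST = RST − QST + QRT − QRS,
  ∂PRST = RST − PST + PRT − PRS.
The resulting 10×5 matrix has rank 4, and its Smith normal form has invariant factors (1,1,1,1).

Computing H_k = (kernel of ∂_k) / (image of ∂_{k+1}):

  H_0: rank C_0 − rank ∂_1 = 5 − 4 = 1, and the invariant factors of ∂_1 are all 1, so H_0 ≅ Z.
  H_1: rank ker ∂_1 − rank ∂_2 = (10 − 4) − 6 = 0, and the invariant factors of ∂_2 are all 1, so H_1 ≅ 0.
  H_2: rank ker ∂_2 − rank ∂_3 = (10 − 6) − 4 = 0, and the invariant factors of ∂_3 are all 1, so H_2 ≅ 0.
  H_3: rank ker ∂_3 − rank ∂_4 = (5 − 4) − 0 = 1, and there is no ∂_4, so H_3 ≅ Z.

As a check, the Euler characteristic is 5 − 10 + 10 − 5 = 0, which agrees with 1 − 0 + 0 − 1 = 0.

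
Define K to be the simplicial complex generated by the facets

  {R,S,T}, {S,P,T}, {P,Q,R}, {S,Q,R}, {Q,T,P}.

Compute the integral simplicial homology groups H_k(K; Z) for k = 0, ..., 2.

H_0 ≅ Z,  H_1 ≅ Z,  H_2 = 0.

Order the vertices as P < Q < R < S < T. Listing each simplex with vertices in this order, K has dimension 2 with simplices:

  0-simplices (5): P, Q, R, S, T
  1-simplices (10): PQ, PR, PS, PT, QR, QS, QT, RS, RT, ST
  2-simplices (5): PQR, PQT, PST, QRS, RST

giving chain groups C_0 ≅ Z^5, C_1 ≅ Z^10, C_2 ≅ Z^5.

Boundary ∂_1: C_1 → C_0 maps an edge to its endpoints' difference, ∂[p,q] = q − p. For instance
  ∂QT = T − Q.
As a 5×10 matrix over Z this has rank 4, with invariant factors (1,1,1,1).

Boundary ∂_2: C_2 → C_1 acts by ∂[p,q,r] = [q,r] − [p,r] + [p,q]. For instance
  ∂PST = ST − PT + PS,
  ∂PQT = QT − PT + PQ.
The resulting 10×5 matrix has rank 5, and its Smith normal form has invariant factors (1,1,1,1,1).

Computing H_k = (kernel of ∂_k) / (image of ∂_{k+1}):

  H_0: rank C_0 − rank ∂_1 = 5 − 4 = 1, and the invariant factors of ∂_1 are all 1, so H_0 ≅ Z.
  H_1: rank ker ∂_1 − rank ∂_2 = (10 − 4) − 5 = 1, and the invariant factors of ∂_2 are all 1, so H_1 ≅ Z.
  H_2: rank ker ∂_2 − rank ∂_3 = (5 − 5) − 0 = 0, and there is no ∂_3, so H_2 ≅ 0.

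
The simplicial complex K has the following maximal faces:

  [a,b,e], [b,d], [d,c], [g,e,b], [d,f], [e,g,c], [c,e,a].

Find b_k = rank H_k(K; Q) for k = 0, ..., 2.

b_0 = 1, b_1 = 1, b_2 = 0.

We work with the vertex ordering a < b < c < d < e < f < g. The simplices of K, each written with vertices in increasing order, are:

  0-simplices (7): a, b, c, d, e, f, g
  1-simplices (11): ab, ac, ae, bd, be, bg, cd, ce, cg, df, eg
  2-simplices (4): abe, ace, beg, ceg

so the chain groups are C_0 ≅ Z^7, C_1 ≅ Z^11, C_2 ≅ Z^4.

Boundary ∂_1: C_1 → C_0 sends each edge [p,q] (with p < q) to q − p.
The resulting 7×11 matrix has rank 6, and its Smith normal form has invariant factors (1,1,1,1,1,1).

Boundary ∂_2: C_2 → C_1 maps a triangle to the signed sum of its edges. For instance
  ∂abe = be − ae + ab,
  ∂beg = eg − bg + be.
As a 11×4 matrix over Z this has rank 4, with invariant factors (1,1,1,1).

Reading off H_k = ker ∂_k / im ∂_{k+1}:

  H_0: rank C_0 − rank ∂_1 = 7 − 6 = 1, and the invariant factors of ∂_1 are all 1, so H_0 = Z.
  H_1: rank ker ∂_1 − rank ∂_2 = (11 − 6) − 4 = 1, and the invariant factors of ∂_2 are all 1, so H_1 = Z.
  H_2: rank ker ∂_2 − rank ∂_3 = (4 − 4) − 0 = 0, and there is no ∂_3, so H_2 = 0.

Hence the Betti numbers are b_0 = 1, b_1 = 1, b_2 = 0.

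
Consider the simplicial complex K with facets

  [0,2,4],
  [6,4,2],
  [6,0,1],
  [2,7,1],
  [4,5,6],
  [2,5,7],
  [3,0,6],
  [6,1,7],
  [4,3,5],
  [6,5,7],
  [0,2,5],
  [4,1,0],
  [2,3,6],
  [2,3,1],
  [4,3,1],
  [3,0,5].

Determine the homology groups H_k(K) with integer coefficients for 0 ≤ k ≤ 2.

Take the total order 0 < 1 < 2 < 3 < 4 < 5 < 6 < 7 on the vertex set. Then K (dimension 2) consists of the simplices:

  0-simplices (8): [0], [1], [2], [3], [4], [5], [6], [7]
  1-simplices (24): (24 of them)
  2-simplices (16): [0,1,4], [0,1,6], [0,2,4], [0,2,5], [0,3,5], [0,3,6], [1,2,3], [1,2,7], [1,3,4], [1,6,7], [2,3,6], [2,4,6], [2,5,7], [3,4,5], [4,5,6], [5,6,7]

giving chain groups C_0 ≅ Z^8, C_1 ≅ Z^24, C_2 ≅ Z^16.

∂_1: C_1 → C_0 is given by ∂[p,q] = [q] − [p]. For instance
  ∂[0,4] = [4] − [0].
As a 8×24 matrix over Z this has rank 7, with invariant factors (1,1,1,1,1,1,1).

The boundary map ∂_2: C_2 → C_1 acts by ∂[p,q,r] = [q,r] − [p,r] + [p,q]. For instance
  ∂[4,5,6] = [5,6] − [4,6] + [4,5],
  ∂[0,2,4] = [2,4] − [0,4] + [0,2].
As a 24×16 matrix over Z this has rank 15, with invariant factors (1,1,1,1,1,1,1,1,1,1,1,1,1,1,1).

From H_k ≅ ker(∂_k) / im(∂_{k+1}) we obtain:

  H_0: rank C_0 − rank ∂_1 = 8 − 7 = 1, and the invariant factors of ∂_1 are all 1, so H_0 ≅ Z.
  H_1: rank ker ∂_1 − rank ∂_2 = (24 − 7) − 15 = 2, and the invariant factors of ∂_2 are all 1, so H_1 ≅ Z^2.
  H_2: rank ker ∂_2 − rank ∂_3 = (16 − 15) − 0 = 1, and there is no ∂_3, so H_2 ≅ Z.

H_0 = Z,  H_1 = Z^2,  H_2 = Z.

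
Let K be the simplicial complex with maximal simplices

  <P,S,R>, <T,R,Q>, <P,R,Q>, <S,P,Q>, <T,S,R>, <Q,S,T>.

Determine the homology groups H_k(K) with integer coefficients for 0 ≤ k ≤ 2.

H_0 = Z,  H_1 = 0,  H_2 = Z.

Order the vertices as P < Q < R < S < T. Listing each simplex with vertices in this order, K has dimension 2 with simplices:

  0-simplices (5): P, Q, R, S, T
  1-simplices (9): PQ, PR, PS, QR, QS, QT, RS, RT, ST
  2-simplices (6): PQR, PQS, PRS, QRT, QST, RST

Hence C_0 ≅ Z^5, C_1 ≅ Z^9, C_2 ≅ Z^6.

The boundary map ∂_1: C_1 → C_0 sends each edge [p,q] (with p < q) to q − p. For instance
  ∂QR = R − Q.
As a 5×9 matrix over Z this has rank 4, with invariant factors (1,1,1,1).

The boundary map ∂_2: C_2 → C_1 sends each 2-simplex [p,q,r] to [q,r] − [p,r] + [p,q]. For instance
  ∂PQS = QS − PS + PQ,
  ∂QRT = RT − QT + QR.
As a 9×6 matrix over Z this has rank 5, with invariant factors (1,1,1,1,1).

Computing H_k = (kernel of ∂_k) / (image of ∂_{k+1}):

  H_0: rank C_0 − rank ∂_1 = 5 − 4 = 1, and the invariant factors of ∂_1 are all 1, so H_0 ≅ Z.
  H_1: rank ker ∂_1 − rank ∂_2 = (9 − 4) − 5 = 0, and the invariant factors of ∂_2 are all 1, so H_1 ≅ 0.
  H_2: rank ker ∂_2 − rank ∂_3 = (6 − 5) − 0 = 1, and there is no ∂_3, so H_2 ≅ Z.

As a check, the Euler characteristic is 5 − 9 + 6 = 2, which agrees with 1 − 0 + 1 = 2.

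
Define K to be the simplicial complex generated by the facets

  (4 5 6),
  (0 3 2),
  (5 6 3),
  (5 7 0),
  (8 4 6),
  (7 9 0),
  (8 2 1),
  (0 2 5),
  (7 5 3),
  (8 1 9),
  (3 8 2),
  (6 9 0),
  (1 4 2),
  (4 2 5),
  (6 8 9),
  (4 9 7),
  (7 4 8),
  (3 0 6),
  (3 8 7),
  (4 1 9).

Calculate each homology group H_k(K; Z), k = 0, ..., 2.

H_0 ≅ Z,  H_1 ≅ Z ⊕ Z/2,  H_2 = 0.

Fix the vertex order 0 < 1 < 2 < 3 < 4 < 5 < 6 < 7 < 8 < 9 and write every simplex with vertices in increasing order. Then dim K = 2 and the simplices of K are:

  0-simplices (10): [0], [1], [2], [3], [4], [5], [6], [7], [8], [9]
  1-simplices (30): (30 of them)
  2-simplices (20): (20 of them)

giving chain groups C_0 ≅ Z^10, C_1 ≅ Z^30, C_2 ≅ Z^20.

The boundary map ∂_1: C_1 → C_0 sends each edge [p,q] (with p < q) to q − p. For instance
  ∂[5,7] = [7] − [5].
The resulting 10×30 matrix has rank 9, and its Smith normal form has invariant factors (1,1,1,1,1,1,1,1,1).

Boundary ∂_2: C_2 → C_1 sends each 2-simplex [p,q,r] to [q,r] − [p,r] + [p,q]. For instance
  ∂[0,7,9] = [7,9] − [0,9] + [0,7],
  ∂[2,4,5] = [4,5] − [2,5] + [2,4].
As a 30×20 matrix over Z this has rank 20, with invariant factors (1,1,1,1,1,1,1,1,1,1,1,1,1,1,1,1,1,1,1,2).

Now H_k = ker ∂_k / im ∂_{k+1}, so:

  H_0: rank C_0 − rank ∂_1 = 10 − 9 = 1, and the invariant factors of ∂_1 are all 1, so H_0 ≅ Z.
  H_1: rank ker ∂_1 − rank ∂_2 = (30 − 9) − 20 = 1, and ∂_2 has invariant factor 2 > 1, so H_1 ≅ Z ⊕ Z/2.
  H_2: rank ker ∂_2 − rank ∂_3 = (20 − 20) − 0 = 0, and there is no ∂_3, so H_2 ≅ 0.

As a check, the Euler characteristic is 10 − 30 + 20 = 0, which agrees with 1 − 1 + 0 = 0.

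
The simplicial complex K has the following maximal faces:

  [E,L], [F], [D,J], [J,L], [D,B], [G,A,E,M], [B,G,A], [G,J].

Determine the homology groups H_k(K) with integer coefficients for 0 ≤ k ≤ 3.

Order the vertices as A < B < D < E < F < G < J < L < M. Listing each simplex with vertices in this order, K has dimension 3 with simplices:

  0-simplices (9): A, B, D, E, F, G, J, L, M
  1-simplices (13): AB, AE, AG, AM, BD, BG, DJ, EG, EL, EM, GJ, GM, JL
  2-simplices (5): ABG, AEG, AEM, AGM, EGM
  3-simplices (1): AEGM

so the chain groups are C_0 ≅ Z^9, C_1 ≅ Z^13, C_2 ≅ Z^5, C_3 ≅ Z^1.

∂_1: C_1 → C_0 maps an edge to its endpoints' difference, ∂[p,q] = q − p. For instance
  ∂AM = M − A.
This gives a 9×13 integer matrix of rank 7; reducing to Smith normal form yields diagonal entries (1,1,1,1,1,1,1).

The boundary map ∂_2: C_2 → C_1 acts by ∂[p,q,r] = [q,r] − [p,r] + [p,q]. For instance
  ∂ABG = BG − AG + AB,
  ∂EGM = GM − EM + EG.
The resulting 13×5 matrix has rank 4, and its Smith normal form has invariant factors (1,1,1,1).

Boundary ∂_3: C_3 → C_2 sends each 3-simplex σ to the alternating sum Σ_i (−1)^i (σ with its i-th vertex removed). For instance
  ∂AEGM = EGM − AGM + AEM − AEG.
This gives a 5×1 integer matrix of rank 1; reducing to Smith normal form yields diagonal entries (1).

From H_k ≅ ker(∂_k) / im(∂_{k+1}) we obtain:

  H_0: rank C_0 − rank ∂_1 = 9 − 7 = 2, and the invariant factors of ∂_1 are all 1, so H_0 ≅ Z^2.
  H_1: rank ker ∂_1 − rank ∂_2 = (13 − 7) − 4 = 2, and the invariant factors of ∂_2 are all 1, so H_1 ≅ Z^2.
  H_2: rank ker ∂_2 − rank ∂_3 = (5 − 4) − 1 = 0, and the invariant factors of ∂_3 are all 1, so H_2 ≅ 0.
  H_3: rank ker ∂_3 − rank ∂_4 = (1 − 1) − 0 = 0, and there is no ∂_4, so H_3 ≅ 0.

H_0 = Z^2,  H_1 = Z^2,  H_2 = 0,  H_3 = 0.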